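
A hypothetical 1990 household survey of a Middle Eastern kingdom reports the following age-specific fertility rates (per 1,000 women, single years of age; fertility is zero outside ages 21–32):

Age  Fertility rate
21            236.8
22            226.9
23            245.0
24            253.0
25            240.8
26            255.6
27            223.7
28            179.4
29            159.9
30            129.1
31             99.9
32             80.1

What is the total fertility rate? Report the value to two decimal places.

2.33

Sum of ASFRs = 236.8 + 226.9 + 245.0 + 253.0 + 240.8 + 255.6 + 223.7 + 179.4 + 159.9 + 129.1 + 99.9 + 80.1 = 2330.2
TFR = 2330.2 / 1000 = 2.3302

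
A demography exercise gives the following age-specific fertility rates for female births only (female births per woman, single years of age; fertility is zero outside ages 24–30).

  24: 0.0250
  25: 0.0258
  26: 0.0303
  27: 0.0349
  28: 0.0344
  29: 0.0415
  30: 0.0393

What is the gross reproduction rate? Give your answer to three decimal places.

Sum of female ASFRs = 0.0250 + 0.0258 + 0.0303 + 0.0349 + 0.0344 + 0.0415 + 0.0393 = 0.2312
GRR = 0.2312

0.231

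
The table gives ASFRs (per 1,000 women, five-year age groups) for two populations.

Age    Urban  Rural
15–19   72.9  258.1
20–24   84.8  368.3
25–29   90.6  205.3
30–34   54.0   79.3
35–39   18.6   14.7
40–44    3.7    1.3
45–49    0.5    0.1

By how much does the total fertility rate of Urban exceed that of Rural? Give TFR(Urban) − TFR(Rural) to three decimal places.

-3.010

Urban:
  Sum of ASFRs = 72.9 + 84.8 + 90.6 + 54.0 + 18.6 + 3.7 + 0.5 = 325.1
  TFR = 5 × 325.1 / 1000 = 1.6255
Rural:
  Sum of ASFRs = 258.1 + 368.3 + 205.3 + 79.3 + 14.7 + 1.3 + 0.1 = 927.1
  TFR = 5 × 927.1 / 1000 = 4.6355
Difference = 1.6255 − 4.6355 = -3.01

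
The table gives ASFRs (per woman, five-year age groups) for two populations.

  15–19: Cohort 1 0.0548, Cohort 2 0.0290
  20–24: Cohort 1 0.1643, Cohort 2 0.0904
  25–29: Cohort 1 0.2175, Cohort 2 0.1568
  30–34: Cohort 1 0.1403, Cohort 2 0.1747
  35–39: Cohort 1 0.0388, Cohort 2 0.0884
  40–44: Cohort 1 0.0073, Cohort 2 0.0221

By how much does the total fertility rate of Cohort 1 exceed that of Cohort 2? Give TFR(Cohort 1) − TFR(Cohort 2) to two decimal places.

Cohort 1:
  Sum of ASFRs = 0.0548 + 0.1643 + 0.2175 + 0.1403 + 0.0388 + 0.0073 = 0.6230
  TFR = 5 × 0.6230 = 3.115
Cohort 2:
  Sum of ASFRs = 0.0290 + 0.0904 + 0.1568 + 0.1747 + 0.0884 + 0.0221 = 0.5614
  TFR = 5 × 0.5614 = 2.807
Difference = 3.115 − 2.807 = 0.308

0.31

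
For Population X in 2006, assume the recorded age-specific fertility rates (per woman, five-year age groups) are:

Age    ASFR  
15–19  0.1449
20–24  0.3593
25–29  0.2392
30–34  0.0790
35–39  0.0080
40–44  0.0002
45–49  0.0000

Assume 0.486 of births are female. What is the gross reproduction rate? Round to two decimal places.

Proportion female at birth = 0.486.
Sum of ASFRs = 0.1449 + 0.3593 + 0.2392 + 0.0790 + 0.0080 + 0.0002 + 0.0000 = 0.8306
TFR = 5 × 0.8306 = 4.153
GRR = 0.486 × 4.153 = 2.01836

2.02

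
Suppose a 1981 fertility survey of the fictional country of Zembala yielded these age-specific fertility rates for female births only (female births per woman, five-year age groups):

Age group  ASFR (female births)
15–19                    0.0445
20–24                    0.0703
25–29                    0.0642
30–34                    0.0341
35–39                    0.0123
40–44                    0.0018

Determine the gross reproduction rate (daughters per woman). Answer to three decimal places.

1.136

Sum of female ASFRs = 0.0445 + 0.0703 + 0.0642 + 0.0341 + 0.0123 + 0.0018 = 0.2272
GRR = 5 × 0.2272 = 1.136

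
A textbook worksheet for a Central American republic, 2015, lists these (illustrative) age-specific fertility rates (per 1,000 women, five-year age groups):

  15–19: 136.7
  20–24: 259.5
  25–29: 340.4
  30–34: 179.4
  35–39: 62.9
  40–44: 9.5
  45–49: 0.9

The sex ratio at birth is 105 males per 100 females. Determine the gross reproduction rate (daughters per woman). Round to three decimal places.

2.413

Proportion female at birth = 100 / (100 + 105) = 0.48780.
Sum of ASFRs = 136.7 + 259.5 + 340.4 + 179.4 + 62.9 + 9.5 + 0.9 = 989.3
TFR = 5 × 989.3 / 1000 = 4.9465
GRR = 0.48780 × 4.9465 = 2.41290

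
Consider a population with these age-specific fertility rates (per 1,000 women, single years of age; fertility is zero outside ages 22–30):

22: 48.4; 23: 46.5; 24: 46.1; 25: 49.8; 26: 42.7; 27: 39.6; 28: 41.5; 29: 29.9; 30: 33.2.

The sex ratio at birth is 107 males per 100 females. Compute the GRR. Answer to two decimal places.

Proportion female at birth = 100 / (100 + 107) = 0.48309.
Sum of ASFRs = 48.4 + 46.5 + 46.1 + 49.8 + 42.7 + 39.6 + 41.5 + 29.9 + 33.2 = 377.7
TFR = 377.7 / 1000 = 0.3777
GRR = 0.48309 × 0.3777 = 0.18246

0.18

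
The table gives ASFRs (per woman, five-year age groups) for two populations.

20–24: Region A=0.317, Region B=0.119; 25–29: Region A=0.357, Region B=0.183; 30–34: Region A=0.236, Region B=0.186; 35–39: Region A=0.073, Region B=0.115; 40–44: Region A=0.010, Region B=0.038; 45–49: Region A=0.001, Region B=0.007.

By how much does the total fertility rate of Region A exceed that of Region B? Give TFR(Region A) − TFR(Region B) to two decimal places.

1.73

Region A:
  Sum of ASFRs = 0.317 + 0.357 + 0.236 + 0.073 + 0.010 + 0.001 = 0.994
  TFR = 5 × 0.994 = 4.97
Region B:
  Sum of ASFRs = 0.119 + 0.183 + 0.186 + 0.115 + 0.038 + 0.007 = 0.648
  TFR = 5 × 0.648 = 3.24
Difference = 4.97 − 3.24 = 1.73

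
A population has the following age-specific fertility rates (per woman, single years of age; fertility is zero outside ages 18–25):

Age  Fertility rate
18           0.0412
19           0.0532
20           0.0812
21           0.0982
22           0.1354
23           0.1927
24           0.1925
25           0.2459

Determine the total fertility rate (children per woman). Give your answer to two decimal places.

Sum of ASFRs = 0.0412 + 0.0532 + 0.0812 + 0.0982 + 0.1354 + 0.1927 + 0.1925 + 0.2459 = 1.0403
TFR = 1.0403

1.04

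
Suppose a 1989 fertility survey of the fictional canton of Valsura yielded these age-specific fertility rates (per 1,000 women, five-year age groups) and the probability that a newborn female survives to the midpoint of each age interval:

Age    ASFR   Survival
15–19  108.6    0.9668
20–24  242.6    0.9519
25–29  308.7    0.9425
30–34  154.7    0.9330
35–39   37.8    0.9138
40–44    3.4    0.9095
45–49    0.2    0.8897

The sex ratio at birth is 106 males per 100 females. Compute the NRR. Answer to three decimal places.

Proportion female at birth = 100 / (100 + 106) = 0.48544.
Per-age-group product (5 × ASFR × survival probability):
  15–19: 5 × 108.6/1000 × 0.9668 = 0.52497
  20–24: 5 × 242.6/1000 × 0.9519 = 1.15465
  25–29: 5 × 308.7/1000 × 0.9425 = 1.45475
  30–34: 5 × 154.7/1000 × 0.9330 = 0.72168
  35–39: 5 × 37.8/1000 × 0.9138 = 0.17271
  40–44: 5 × 3.4/1000 × 0.9095 = 0.01546
  45–49: 5 × 0.2/1000 × 0.8897 = 0.00089
Sum = 4.04511
NRR = 0.48544 × 4.04511 = 1.96366
With NRR above 1 the population is above replacement fertility.

1.964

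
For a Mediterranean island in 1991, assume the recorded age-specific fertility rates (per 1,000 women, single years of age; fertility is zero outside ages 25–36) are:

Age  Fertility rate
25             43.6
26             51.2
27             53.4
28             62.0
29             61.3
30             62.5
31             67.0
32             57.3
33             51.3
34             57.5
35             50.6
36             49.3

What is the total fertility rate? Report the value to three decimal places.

Sum of ASFRs = 43.6 + 51.2 + 53.4 + 62.0 + 61.3 + 62.5 + 67.0 + 57.3 + 51.3 + 57.5 + 50.6 + 49.3 = 667.0
TFR = 667.0 / 1000 = 0.667

0.667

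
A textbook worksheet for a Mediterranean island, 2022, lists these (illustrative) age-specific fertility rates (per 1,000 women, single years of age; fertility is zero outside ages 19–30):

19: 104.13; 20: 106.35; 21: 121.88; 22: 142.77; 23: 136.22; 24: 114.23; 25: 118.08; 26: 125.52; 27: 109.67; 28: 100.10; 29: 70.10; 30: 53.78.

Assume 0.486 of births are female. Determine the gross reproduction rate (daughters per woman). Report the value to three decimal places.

0.633

Proportion female at birth = 0.486.
Sum of ASFRs = 104.13 + 106.35 + 121.88 + 142.77 + 136.22 + 114.23 + 118.08 + 125.52 + 109.67 + 100.10 + 70.10 + 53.78 = 1302.83
TFR = 1302.83 / 1000 = 1.30283
GRR = 0.486 × 1.30283 = 0.63318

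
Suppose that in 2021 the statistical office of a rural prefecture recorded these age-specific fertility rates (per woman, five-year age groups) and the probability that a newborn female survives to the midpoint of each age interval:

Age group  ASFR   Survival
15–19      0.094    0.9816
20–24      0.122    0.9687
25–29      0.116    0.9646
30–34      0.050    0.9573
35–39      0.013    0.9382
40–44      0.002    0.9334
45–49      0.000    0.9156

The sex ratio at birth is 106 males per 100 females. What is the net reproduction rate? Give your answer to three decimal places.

0.933

Proportion female at birth = 100 / (100 + 106) = 0.48544.
Per-age-group product (5 × ASFR × survival probability):
  15–19: 5 × 0.094 × 0.9816 = 0.46135
  20–24: 5 × 0.122 × 0.9687 = 0.59091
  25–29: 5 × 0.116 × 0.9646 = 0.55947
  30–34: 5 × 0.050 × 0.9573 = 0.23933
  35–39: 5 × 0.013 × 0.9382 = 0.06098
  40–44: 5 × 0.002 × 0.9334 = 0.00933
  45–49: 5 × 0.000 × 0.9156 = 0.00000
Sum = 1.92137
NRR = 0.48544 × 1.92137 = 0.93271
NRR < 1, so the cohort does not fully replace itself.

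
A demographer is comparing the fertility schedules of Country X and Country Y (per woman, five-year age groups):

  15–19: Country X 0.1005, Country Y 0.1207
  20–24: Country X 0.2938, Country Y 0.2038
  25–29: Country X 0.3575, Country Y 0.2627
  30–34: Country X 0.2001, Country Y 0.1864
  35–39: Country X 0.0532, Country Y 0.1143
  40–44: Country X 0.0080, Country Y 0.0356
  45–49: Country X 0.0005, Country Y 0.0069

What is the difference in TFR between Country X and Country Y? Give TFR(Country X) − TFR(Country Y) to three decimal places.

Country X:
  Sum of ASFRs = 0.1005 + 0.2938 + 0.3575 + 0.2001 + 0.0532 + 0.0080 + 0.0005 = 1.0136
  TFR = 5 × 1.0136 = 5.068
Country Y:
  Sum of ASFRs = 0.1207 + 0.2038 + 0.2627 + 0.1864 + 0.1143 + 0.0356 + 0.0069 = 0.9304
  TFR = 5 × 0.9304 = 4.652
Difference = 5.068 − 4.652 = 0.416

0.416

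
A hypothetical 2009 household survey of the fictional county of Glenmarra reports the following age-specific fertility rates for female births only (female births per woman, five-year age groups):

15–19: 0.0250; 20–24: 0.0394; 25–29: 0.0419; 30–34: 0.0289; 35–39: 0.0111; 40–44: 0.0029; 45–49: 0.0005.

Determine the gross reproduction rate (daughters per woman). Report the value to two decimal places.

Sum of female ASFRs = 0.0250 + 0.0394 + 0.0419 + 0.0289 + 0.0111 + 0.0029 + 0.0005 = 0.1497
GRR = 5 × 0.1497 = 0.7485

0.75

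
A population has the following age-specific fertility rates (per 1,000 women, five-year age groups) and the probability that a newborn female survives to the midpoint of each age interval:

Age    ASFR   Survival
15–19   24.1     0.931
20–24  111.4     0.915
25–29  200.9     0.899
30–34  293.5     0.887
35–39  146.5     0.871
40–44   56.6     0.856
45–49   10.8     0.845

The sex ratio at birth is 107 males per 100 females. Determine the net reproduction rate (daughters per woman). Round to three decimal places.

1.813

Proportion female at birth = 100 / (100 + 107) = 0.48309.
Survival-weighted fertility by age (5·fₓ·Sₓ):
  15–19: 5 × 24.1/1000 × 0.931 = 0.11219
  20–24: 5 × 111.4/1000 × 0.915 = 0.50966
  25–29: 5 × 200.9/1000 × 0.899 = 0.90305
  30–34: 5 × 293.5/1000 × 0.887 = 1.30167
  35–39: 5 × 146.5/1000 × 0.871 = 0.63801
  40–44: 5 × 56.6/1000 × 0.856 = 0.24225
  45–49: 5 × 10.8/1000 × 0.845 = 0.04563
Sum = 3.75246
NRR = 0.48309 × 3.75246 = 1.81278
An NRR exceeding 1 indicates intrinsic growth under these rates.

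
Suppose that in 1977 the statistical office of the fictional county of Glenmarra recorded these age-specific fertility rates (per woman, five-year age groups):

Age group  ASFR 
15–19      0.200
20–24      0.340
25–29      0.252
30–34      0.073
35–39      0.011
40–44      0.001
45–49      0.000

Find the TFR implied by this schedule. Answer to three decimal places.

4.385

Sum of ASFRs = 0.200 + 0.340 + 0.252 + 0.073 + 0.011 + 0.001 + 0.000 = 0.877
TFR = 5 × 0.877 = 4.385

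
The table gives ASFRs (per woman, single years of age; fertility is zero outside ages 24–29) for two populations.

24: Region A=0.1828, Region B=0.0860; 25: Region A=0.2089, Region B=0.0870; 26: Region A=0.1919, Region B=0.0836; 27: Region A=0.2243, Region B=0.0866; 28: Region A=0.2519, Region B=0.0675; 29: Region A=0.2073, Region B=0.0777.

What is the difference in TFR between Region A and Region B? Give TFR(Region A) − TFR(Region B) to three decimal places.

Region A:
  Sum of ASFRs = 0.1828 + 0.2089 + 0.1919 + 0.2243 + 0.2519 + 0.2073 = 1.2671
  TFR = 1.2671
Region B:
  Sum of ASFRs = 0.0860 + 0.0870 + 0.0836 + 0.0866 + 0.0675 + 0.0777 = 0.4884
  TFR = 0.4884
Difference = 1.2671 − 0.4884 = 0.7787

0.779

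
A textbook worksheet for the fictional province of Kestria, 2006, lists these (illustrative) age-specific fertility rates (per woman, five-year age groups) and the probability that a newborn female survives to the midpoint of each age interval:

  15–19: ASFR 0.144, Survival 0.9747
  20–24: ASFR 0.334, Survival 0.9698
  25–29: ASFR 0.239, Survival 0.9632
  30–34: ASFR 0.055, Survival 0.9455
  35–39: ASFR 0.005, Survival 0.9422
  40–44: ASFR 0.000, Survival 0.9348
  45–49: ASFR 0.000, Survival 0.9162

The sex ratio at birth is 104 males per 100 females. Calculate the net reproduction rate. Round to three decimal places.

1.841

Proportion female at birth = 100 / (100 + 104) = 0.49020.
Weighting each age-specific rate by interval width and survival:
  15–19: 5 × 0.144 × 0.9747 = 0.70178
  20–24: 5 × 0.334 × 0.9698 = 1.61957
  25–29: 5 × 0.239 × 0.9632 = 1.15102
  30–34: 5 × 0.055 × 0.9455 = 0.26001
  35–39: 5 × 0.005 × 0.9422 = 0.02356
  40–44: 5 × 0.000 × 0.9348 = 0.00000
  45–49: 5 × 0.000 × 0.9162 = 0.00000
Sum = 3.75594
NRR = 0.49020 × 3.75594 = 1.84116
An NRR exceeding 1 indicates intrinsic growth under these rates.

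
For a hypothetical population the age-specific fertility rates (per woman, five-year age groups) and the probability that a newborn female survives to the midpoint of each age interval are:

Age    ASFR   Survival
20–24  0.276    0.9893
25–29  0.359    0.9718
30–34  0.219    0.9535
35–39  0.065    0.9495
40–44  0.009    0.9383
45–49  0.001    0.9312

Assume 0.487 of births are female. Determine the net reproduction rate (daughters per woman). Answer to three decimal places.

Proportion female at birth = 0.487.
Weighting each age-specific rate by interval width and survival:
  20–24: 5 × 0.276 × 0.9893 = 1.36523
  25–29: 5 × 0.359 × 0.9718 = 1.74438
  30–34: 5 × 0.219 × 0.9535 = 1.04408
  35–39: 5 × 0.065 × 0.9495 = 0.30859
  40–44: 5 × 0.009 × 0.9383 = 0.04222
  45–49: 5 × 0.001 × 0.9312 = 0.00466
Sum = 4.50916
NRR = 0.487 × 4.50916 = 2.19596
NRR > 1, so each generation more than replaces itself.

2.196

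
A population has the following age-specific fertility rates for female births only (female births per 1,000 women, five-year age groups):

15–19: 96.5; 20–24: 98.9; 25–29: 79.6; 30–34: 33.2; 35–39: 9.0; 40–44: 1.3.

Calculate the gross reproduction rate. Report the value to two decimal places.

1.59

Sum of female ASFRs = 96.5 + 98.9 + 79.6 + 33.2 + 9.0 + 1.3 = 318.5
GRR = 5 × 318.5 / 1000 = 1.5925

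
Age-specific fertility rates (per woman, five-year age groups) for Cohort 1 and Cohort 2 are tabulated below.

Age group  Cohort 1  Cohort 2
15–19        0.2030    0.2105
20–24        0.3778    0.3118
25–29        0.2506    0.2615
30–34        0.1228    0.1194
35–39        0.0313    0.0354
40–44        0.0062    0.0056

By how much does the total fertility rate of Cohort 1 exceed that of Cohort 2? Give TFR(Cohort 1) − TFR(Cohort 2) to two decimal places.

Cohort 1:
  Sum of ASFRs = 0.2030 + 0.3778 + 0.2506 + 0.1228 + 0.0313 + 0.0062 = 0.9917
  TFR = 5 × 0.9917 = 4.9585
Cohort 2:
  Sum of ASFRs = 0.2105 + 0.3118 + 0.2615 + 0.1194 + 0.0354 + 0.0056 = 0.9442
  TFR = 5 × 0.9442 = 4.721
Difference = 4.9585 − 4.721 = 0.2375

0.24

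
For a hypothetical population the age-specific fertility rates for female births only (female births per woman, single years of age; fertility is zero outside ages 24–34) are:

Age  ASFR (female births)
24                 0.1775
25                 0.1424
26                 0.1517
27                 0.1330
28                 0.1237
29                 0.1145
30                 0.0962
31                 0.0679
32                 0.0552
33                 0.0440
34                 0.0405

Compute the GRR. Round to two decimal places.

Sum of female ASFRs = 0.1775 + 0.1424 + 0.1517 + 0.1330 + 0.1237 + 0.1145 + 0.0962 + 0.0679 + 0.0552 + 0.0440 + 0.0405 = 1.1466
GRR = 1.1466

1.15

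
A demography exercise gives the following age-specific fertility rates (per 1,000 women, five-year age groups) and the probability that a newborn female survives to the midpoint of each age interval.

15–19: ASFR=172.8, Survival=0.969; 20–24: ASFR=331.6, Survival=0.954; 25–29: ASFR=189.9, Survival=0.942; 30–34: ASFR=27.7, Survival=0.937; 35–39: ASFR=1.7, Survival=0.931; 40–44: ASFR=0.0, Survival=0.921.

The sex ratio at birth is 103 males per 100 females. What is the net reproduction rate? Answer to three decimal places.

1.700

Proportion female at birth = 100 / (100 + 103) = 0.49261.
Per-age-group product (5 × ASFR × survival probability):
  15–19: 5 × 172.8/1000 × 0.969 = 0.83722
  20–24: 5 × 331.6/1000 × 0.954 = 1.58173
  25–29: 5 × 189.9/1000 × 0.942 = 0.89443
  30–34: 5 × 27.7/1000 × 0.937 = 0.12977
  35–39: 5 × 1.7/1000 × 0.931 = 0.00791
  40–44: 5 × 0.0/1000 × 0.921 = 0.00000
Sum = 3.45106
NRR = 0.49261 × 3.45106 = 1.70003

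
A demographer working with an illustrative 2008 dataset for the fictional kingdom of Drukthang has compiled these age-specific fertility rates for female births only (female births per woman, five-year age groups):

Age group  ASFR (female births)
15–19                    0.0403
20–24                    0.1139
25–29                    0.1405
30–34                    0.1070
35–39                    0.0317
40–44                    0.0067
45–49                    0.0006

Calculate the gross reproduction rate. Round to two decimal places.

Sum of female ASFRs = 0.0403 + 0.1139 + 0.1405 + 0.1070 + 0.0317 + 0.0067 + 0.0006 = 0.4407
GRR = 5 × 0.4407 = 2.2035

2.20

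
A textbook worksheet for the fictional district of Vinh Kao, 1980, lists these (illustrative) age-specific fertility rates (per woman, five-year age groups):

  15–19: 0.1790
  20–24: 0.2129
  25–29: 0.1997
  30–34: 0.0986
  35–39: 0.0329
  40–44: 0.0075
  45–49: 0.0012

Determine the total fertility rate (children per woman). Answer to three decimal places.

Sum of ASFRs = 0.1790 + 0.2129 + 0.1997 + 0.0986 + 0.0329 + 0.0075 + 0.0012 = 0.7318
TFR = 5 × 0.7318 = 3.659

3.659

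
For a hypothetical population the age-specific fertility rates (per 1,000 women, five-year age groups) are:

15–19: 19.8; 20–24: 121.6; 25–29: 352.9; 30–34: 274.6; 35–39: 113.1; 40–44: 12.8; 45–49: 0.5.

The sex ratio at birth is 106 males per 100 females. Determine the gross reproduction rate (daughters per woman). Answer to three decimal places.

2.173

Proportion female at birth = 100 / (100 + 106) = 0.48544.
Sum of ASFRs = 19.8 + 121.6 + 352.9 + 274.6 + 113.1 + 12.8 + 0.5 = 895.3
TFR = 5 × 895.3 / 1000 = 4.4765
GRR = 0.48544 × 4.4765 = 2.17307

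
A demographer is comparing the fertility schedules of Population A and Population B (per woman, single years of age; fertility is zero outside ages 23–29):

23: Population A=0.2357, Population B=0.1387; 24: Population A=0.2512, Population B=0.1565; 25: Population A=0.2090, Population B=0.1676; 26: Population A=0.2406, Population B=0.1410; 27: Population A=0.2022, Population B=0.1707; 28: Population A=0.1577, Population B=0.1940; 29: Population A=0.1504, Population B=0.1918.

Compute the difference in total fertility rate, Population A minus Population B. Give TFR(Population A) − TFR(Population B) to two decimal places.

Population A:
  Sum of ASFRs = 0.2357 + 0.2512 + 0.2090 + 0.2406 + 0.2022 + 0.1577 + 0.1504 = 1.4468
  TFR = 1.4468
Population B:
  Sum of ASFRs = 0.1387 + 0.1565 + 0.1676 + 0.1410 + 0.1707 + 0.1940 + 0.1918 = 1.1603
  TFR = 1.1603
Difference = 1.4468 − 1.1603 = 0.2865

0.29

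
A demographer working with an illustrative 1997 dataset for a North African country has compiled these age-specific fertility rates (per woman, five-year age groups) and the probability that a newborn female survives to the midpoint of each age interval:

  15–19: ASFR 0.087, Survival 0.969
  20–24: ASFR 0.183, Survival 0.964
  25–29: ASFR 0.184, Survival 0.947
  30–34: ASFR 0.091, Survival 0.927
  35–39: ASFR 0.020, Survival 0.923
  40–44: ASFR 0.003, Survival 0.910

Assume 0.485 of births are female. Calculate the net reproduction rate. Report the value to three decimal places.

1.311

Proportion female at birth = 0.485.
Per-age-group product (5 × ASFR × survival probability):
  15–19: 5 × 0.087 × 0.969 = 0.42152
  20–24: 5 × 0.183 × 0.964 = 0.88206
  25–29: 5 × 0.184 × 0.947 = 0.87124
  30–34: 5 × 0.091 × 0.927 = 0.42179
  35–39: 5 × 0.020 × 0.923 = 0.09230
  40–44: 5 × 0.003 × 0.910 = 0.01365
Sum = 2.70256
NRR = 0.485 × 2.70256 = 1.31074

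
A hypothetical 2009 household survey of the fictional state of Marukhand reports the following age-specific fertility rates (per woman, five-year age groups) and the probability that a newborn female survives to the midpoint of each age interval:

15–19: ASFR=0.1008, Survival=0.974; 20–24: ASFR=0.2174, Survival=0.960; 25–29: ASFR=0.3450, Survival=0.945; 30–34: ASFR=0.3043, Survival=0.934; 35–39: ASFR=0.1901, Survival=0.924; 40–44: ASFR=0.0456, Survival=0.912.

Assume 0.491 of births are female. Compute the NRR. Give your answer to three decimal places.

Proportion female at birth = 0.491.
Per-age-group product (5 × ASFR × survival probability):
  15–19: 5 × 0.1008 × 0.974 = 0.49090
  20–24: 5 × 0.2174 × 0.960 = 1.04352
  25–29: 5 × 0.3450 × 0.945 = 1.63013
  30–34: 5 × 0.3043 × 0.934 = 1.42108
  35–39: 5 × 0.1901 × 0.924 = 0.87826
  40–44: 5 × 0.0456 × 0.912 = 0.20794
Sum = 5.67183
NRR = 0.491 × 5.67183 = 2.78487
NRR > 1, so each generation more than replaces itself.

2.785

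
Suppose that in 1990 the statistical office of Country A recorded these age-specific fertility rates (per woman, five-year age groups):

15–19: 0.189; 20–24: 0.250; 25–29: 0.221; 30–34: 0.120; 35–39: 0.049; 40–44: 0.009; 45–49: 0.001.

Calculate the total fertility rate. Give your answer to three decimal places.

4.195

Sum of ASFRs = 0.189 + 0.250 + 0.221 + 0.120 + 0.049 + 0.009 + 0.001 = 0.839
TFR = 5 × 0.839 = 4.195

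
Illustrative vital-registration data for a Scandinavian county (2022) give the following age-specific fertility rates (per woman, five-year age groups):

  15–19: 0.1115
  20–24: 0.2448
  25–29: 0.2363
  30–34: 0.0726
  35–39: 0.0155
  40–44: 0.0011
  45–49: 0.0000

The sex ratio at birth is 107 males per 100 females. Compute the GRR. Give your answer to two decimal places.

Proportion female at birth = 100 / (100 + 107) = 0.48309.
Sum of ASFRs = 0.1115 + 0.2448 + 0.2363 + 0.0726 + 0.0155 + 0.0011 + 0.0000 = 0.6818
TFR = 5 × 0.6818 = 3.409
GRR = 0.48309 × 3.409 = 1.64685

1.65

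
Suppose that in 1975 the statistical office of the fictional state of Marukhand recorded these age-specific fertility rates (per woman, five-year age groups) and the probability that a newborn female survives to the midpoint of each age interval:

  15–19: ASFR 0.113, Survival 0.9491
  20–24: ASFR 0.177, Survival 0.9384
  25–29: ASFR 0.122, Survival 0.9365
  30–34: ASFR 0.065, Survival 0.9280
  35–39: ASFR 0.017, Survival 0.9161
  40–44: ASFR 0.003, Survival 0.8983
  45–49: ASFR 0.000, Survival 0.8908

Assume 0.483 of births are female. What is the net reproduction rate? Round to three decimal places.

Proportion female at birth = 0.483.
Per-age-group product (5 × ASFR × survival probability):
  15–19: 5 × 0.113 × 0.9491 = 0.53624
  20–24: 5 × 0.177 × 0.9384 = 0.83048
  25–29: 5 × 0.122 × 0.9365 = 0.57127
  30–34: 5 × 0.065 × 0.9280 = 0.30160
  35–39: 5 × 0.017 × 0.9161 = 0.07787
  40–44: 5 × 0.003 × 0.8983 = 0.01347
  45–49: 5 × 0.000 × 0.8908 = 0.00000
Sum = 2.33093
NRR = 0.483 × 2.33093 = 1.12584
An NRR exceeding 1 indicates intrinsic growth under these rates.

1.126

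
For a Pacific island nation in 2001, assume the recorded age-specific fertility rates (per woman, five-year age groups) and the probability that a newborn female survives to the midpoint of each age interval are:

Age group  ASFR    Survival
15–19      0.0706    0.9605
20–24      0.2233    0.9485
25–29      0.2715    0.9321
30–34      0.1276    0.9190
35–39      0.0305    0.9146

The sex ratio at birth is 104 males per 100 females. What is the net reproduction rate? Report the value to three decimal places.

Proportion female at birth = 100 / (100 + 104) = 0.49020.
Weighting each age-specific rate by interval width and survival:
  15–19: 5 × 0.0706 × 0.9605 = 0.33906
  20–24: 5 × 0.2233 × 0.9485 = 1.05900
  25–29: 5 × 0.2715 × 0.9321 = 1.26533
  30–34: 5 × 0.1276 × 0.9190 = 0.58632
  35–39: 5 × 0.0305 × 0.9146 = 0.13948
Sum = 3.38919
NRR = 0.49020 × 3.38919 = 1.66138
With NRR above 1 the population is above replacement fertility.

1.661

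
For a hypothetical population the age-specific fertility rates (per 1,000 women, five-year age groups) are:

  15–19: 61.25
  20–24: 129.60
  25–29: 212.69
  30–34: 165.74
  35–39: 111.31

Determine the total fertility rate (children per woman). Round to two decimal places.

3.40

Sum of ASFRs = 61.25 + 129.60 + 212.69 + 165.74 + 111.31 = 680.59
TFR = 5 × 680.59 / 1000 = 3.40295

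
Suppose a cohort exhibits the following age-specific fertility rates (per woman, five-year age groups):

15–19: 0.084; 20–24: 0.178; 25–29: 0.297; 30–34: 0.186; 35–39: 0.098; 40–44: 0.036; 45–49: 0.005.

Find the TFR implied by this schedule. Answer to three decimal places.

4.420

Sum of ASFRs = 0.084 + 0.178 + 0.297 + 0.186 + 0.098 + 0.036 + 0.005 = 0.884
TFR = 5 × 0.884 = 4.42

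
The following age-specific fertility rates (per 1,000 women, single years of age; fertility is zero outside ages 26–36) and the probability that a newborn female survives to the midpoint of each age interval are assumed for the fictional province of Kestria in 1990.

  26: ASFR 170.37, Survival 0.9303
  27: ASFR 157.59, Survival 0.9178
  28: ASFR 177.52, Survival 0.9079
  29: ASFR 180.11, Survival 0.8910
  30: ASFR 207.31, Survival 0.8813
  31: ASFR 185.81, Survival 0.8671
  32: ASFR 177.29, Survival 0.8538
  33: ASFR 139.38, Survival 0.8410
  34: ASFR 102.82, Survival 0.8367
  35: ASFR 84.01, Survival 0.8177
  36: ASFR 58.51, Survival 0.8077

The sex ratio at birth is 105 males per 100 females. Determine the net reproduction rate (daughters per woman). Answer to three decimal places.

0.702

Proportion female at birth = 100 / (100 + 105) = 0.48780.
Survival-weighted fertility by age (1·fₓ·Sₓ):
  26: 1 × 170.37/1000 × 0.9303 = 0.15850
  27: 1 × 157.59/1000 × 0.9178 = 0.14464
  28: 1 × 177.52/1000 × 0.9079 = 0.16117
  29: 1 × 180.11/1000 × 0.8910 = 0.16048
  30: 1 × 207.31/1000 × 0.8813 = 0.18270
  31: 1 × 185.81/1000 × 0.8671 = 0.16112
  32: 1 × 177.29/1000 × 0.8538 = 0.15137
  33: 1 × 139.38/1000 × 0.8410 = 0.11722
  34: 1 × 102.82/1000 × 0.8367 = 0.08603
  35: 1 × 84.01/1000 × 0.8177 = 0.06869
  36: 1 × 58.51/1000 × 0.8077 = 0.04726
Sum = 1.43918
NRR = 0.48780 × 1.43918 = 0.70203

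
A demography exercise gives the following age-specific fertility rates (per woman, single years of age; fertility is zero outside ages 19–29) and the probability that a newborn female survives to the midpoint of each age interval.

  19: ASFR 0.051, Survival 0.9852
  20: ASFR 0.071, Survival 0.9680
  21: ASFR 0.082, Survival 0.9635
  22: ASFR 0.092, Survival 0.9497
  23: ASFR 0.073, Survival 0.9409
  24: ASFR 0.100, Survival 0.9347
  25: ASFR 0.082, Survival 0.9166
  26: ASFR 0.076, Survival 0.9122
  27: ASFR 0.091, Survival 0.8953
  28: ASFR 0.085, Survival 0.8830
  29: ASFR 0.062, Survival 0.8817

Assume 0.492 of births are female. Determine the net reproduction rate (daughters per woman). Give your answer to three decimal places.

Proportion female at birth = 0.492.
Weighting each age-specific rate by interval width and survival:
  19: 1 × 0.051 × 0.9852 = 0.05025
  20: 1 × 0.071 × 0.9680 = 0.06873
  21: 1 × 0.082 × 0.9635 = 0.07901
  22: 1 × 0.092 × 0.9497 = 0.08737
  23: 1 × 0.073 × 0.9409 = 0.06869
  24: 1 × 0.100 × 0.9347 = 0.09347
  25: 1 × 0.082 × 0.9166 = 0.07516
  26: 1 × 0.076 × 0.9122 = 0.06933
  27: 1 × 0.091 × 0.8953 = 0.08147
  28: 1 × 0.085 × 0.8830 = 0.07506
  29: 1 × 0.062 × 0.8817 = 0.05467
Sum = 0.80321
NRR = 0.492 × 0.80321 = 0.39518
With NRR below 1 the population is below replacement fertility.

0.395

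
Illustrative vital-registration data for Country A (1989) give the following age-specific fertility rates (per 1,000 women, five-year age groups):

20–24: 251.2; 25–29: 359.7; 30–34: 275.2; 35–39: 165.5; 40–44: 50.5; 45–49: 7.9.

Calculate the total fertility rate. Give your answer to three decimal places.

5.550

Sum of ASFRs = 251.2 + 359.7 + 275.2 + 165.5 + 50.5 + 7.9 = 1110.0
TFR = 5 × 1110.0 / 1000 = 5.55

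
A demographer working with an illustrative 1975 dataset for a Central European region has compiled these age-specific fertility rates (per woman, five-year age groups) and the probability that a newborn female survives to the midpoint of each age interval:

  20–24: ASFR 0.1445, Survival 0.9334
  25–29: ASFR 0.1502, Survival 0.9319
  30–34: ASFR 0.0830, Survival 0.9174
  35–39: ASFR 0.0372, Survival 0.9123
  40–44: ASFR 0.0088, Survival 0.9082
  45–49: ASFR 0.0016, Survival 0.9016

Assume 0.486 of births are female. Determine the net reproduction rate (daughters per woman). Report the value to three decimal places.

0.958

Proportion female at birth = 0.486.
Each age group contributes 5 × ASFR × survival:
  20–24: 5 × 0.1445 × 0.9334 = 0.67438
  25–29: 5 × 0.1502 × 0.9319 = 0.69986
  30–34: 5 × 0.0830 × 0.9174 = 0.38072
  35–39: 5 × 0.0372 × 0.9123 = 0.16969
  40–44: 5 × 0.0088 × 0.9082 = 0.03996
  45–49: 5 × 0.0016 × 0.9016 = 0.00721
Sum = 1.97182
NRR = 0.486 × 1.97182 = 0.95830
An NRR under 1 implies long-run decline under these rates.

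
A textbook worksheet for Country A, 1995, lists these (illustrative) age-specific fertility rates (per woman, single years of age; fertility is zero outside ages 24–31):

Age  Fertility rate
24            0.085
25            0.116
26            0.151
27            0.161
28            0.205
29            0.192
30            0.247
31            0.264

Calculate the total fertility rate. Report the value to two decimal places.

Sum of ASFRs = 0.085 + 0.116 + 0.151 + 0.161 + 0.205 + 0.192 + 0.247 + 0.264 = 1.421
TFR = 1.421

1.42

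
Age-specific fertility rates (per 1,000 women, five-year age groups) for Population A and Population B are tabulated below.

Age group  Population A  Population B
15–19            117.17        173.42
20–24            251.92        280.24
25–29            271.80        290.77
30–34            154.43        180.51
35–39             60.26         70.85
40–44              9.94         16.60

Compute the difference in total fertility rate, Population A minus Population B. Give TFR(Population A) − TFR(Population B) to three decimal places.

-0.734

Population A:
  Sum of ASFRs = 117.17 + 251.92 + 271.80 + 154.43 + 60.26 + 9.94 = 865.52
  TFR = 5 × 865.52 / 1000 = 4.3276
Population B:
  Sum of ASFRs = 173.42 + 280.24 + 290.77 + 180.51 + 70.85 + 16.60 = 1012.39
  TFR = 5 × 1012.39 / 1000 = 5.06195
Difference = 4.3276 − 5.06195 = -0.73435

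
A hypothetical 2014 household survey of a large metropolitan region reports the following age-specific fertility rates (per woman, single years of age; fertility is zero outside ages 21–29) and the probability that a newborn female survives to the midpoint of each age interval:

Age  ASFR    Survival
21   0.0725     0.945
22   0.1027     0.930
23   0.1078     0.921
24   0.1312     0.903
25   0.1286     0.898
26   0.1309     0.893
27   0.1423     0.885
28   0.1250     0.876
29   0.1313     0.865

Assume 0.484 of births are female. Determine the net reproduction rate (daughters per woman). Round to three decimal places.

Proportion female at birth = 0.484.
Per-age-group product (1 × ASFR × survival probability):
  21: 1 × 0.0725 × 0.945 = 0.06851
  22: 1 × 0.1027 × 0.930 = 0.09551
  23: 1 × 0.1078 × 0.921 = 0.09928
  24: 1 × 0.1312 × 0.903 = 0.11847
  25: 1 × 0.1286 × 0.898 = 0.11548
  26: 1 × 0.1309 × 0.893 = 0.11689
  27: 1 × 0.1423 × 0.885 = 0.12594
  28: 1 × 0.1250 × 0.876 = 0.10950
  29: 1 × 0.1313 × 0.865 = 0.11357
Sum = 0.96315
NRR = 0.484 × 0.96315 = 0.46616
An NRR under 1 implies long-run decline under these rates.

0.466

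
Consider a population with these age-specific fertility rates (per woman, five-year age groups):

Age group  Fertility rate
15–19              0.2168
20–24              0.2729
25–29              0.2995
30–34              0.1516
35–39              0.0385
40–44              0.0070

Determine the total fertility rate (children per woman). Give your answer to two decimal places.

4.93

Sum of ASFRs = 0.2168 + 0.2729 + 0.2995 + 0.1516 + 0.0385 + 0.0070 = 0.9863
TFR = 5 × 0.9863 = 4.9315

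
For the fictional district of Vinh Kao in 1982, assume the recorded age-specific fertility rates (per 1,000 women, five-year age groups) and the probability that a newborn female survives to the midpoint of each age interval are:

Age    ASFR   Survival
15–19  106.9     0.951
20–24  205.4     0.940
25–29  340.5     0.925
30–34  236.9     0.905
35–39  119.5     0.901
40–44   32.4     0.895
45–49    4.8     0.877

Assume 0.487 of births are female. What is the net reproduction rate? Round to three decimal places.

2.350

Proportion female at birth = 0.487.
Survival-weighted fertility by age (5·fₓ·Sₓ):
  15–19: 5 × 106.9/1000 × 0.951 = 0.50831
  20–24: 5 × 205.4/1000 × 0.940 = 0.96538
  25–29: 5 × 340.5/1000 × 0.925 = 1.57481
  30–34: 5 × 236.9/1000 × 0.905 = 1.07197
  35–39: 5 × 119.5/1000 × 0.901 = 0.53835
  40–44: 5 × 32.4/1000 × 0.895 = 0.14499
  45–49: 5 × 4.8/1000 × 0.877 = 0.02105
Sum = 4.82486
NRR = 0.487 × 4.82486 = 2.34971
NRR > 1, so each generation more than replaces itself.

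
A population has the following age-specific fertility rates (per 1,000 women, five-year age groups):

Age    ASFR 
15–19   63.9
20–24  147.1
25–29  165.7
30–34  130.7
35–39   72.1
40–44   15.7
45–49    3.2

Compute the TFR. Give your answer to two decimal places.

Sum of ASFRs = 63.9 + 147.1 + 165.7 + 130.7 + 72.1 + 15.7 + 3.2 = 598.4
TFR = 5 × 598.4 / 1000 = 2.992

2.99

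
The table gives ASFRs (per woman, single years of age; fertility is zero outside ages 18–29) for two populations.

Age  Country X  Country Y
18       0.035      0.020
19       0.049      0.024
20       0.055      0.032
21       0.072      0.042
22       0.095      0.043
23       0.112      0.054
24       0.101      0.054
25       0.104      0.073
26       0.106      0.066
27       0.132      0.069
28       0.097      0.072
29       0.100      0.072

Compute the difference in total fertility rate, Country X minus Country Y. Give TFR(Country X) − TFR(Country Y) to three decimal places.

0.437

Country X:
  Sum of ASFRs = 0.035 + 0.049 + 0.055 + 0.072 + 0.095 + 0.112 + 0.101 + 0.104 + 0.106 + 0.132 + 0.097 + 0.100 = 1.058
  TFR = 1.058
Country Y:
  Sum of ASFRs = 0.020 + 0.024 + 0.032 + 0.042 + 0.043 + 0.054 + 0.054 + 0.073 + 0.066 + 0.069 + 0.072 + 0.072 = 0.621
  TFR = 0.621
Difference = 1.058 − 0.621 = 0.437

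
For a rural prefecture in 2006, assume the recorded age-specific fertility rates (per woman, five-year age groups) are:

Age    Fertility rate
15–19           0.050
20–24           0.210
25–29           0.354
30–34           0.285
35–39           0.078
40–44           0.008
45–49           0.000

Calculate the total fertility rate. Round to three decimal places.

Sum of ASFRs = 0.050 + 0.210 + 0.354 + 0.285 + 0.078 + 0.008 + 0.000 = 0.985
TFR = 5 × 0.985 = 4.925

4.925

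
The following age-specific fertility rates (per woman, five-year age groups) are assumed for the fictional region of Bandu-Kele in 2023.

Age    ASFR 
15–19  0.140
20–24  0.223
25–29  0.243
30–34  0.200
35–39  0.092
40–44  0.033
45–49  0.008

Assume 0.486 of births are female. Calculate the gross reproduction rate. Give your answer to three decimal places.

Proportion female at birth = 0.486.
Sum of ASFRs = 0.140 + 0.223 + 0.243 + 0.200 + 0.092 + 0.033 + 0.008 = 0.939
TFR = 5 × 0.939 = 4.695
GRR = 0.486 × 4.695 = 2.28177

2.282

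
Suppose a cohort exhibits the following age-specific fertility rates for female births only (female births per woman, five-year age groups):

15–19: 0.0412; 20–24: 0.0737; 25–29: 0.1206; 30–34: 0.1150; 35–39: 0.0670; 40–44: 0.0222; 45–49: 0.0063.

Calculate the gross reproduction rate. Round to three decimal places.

Sum of female ASFRs = 0.0412 + 0.0737 + 0.1206 + 0.1150 + 0.0670 + 0.0222 + 0.0063 = 0.4460
GRR = 5 × 0.4460 = 2.23

2.230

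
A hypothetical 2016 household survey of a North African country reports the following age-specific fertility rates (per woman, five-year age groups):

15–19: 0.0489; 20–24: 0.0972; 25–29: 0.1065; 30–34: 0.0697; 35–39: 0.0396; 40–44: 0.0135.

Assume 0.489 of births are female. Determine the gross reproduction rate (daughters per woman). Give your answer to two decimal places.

Proportion female at birth = 0.489.
Sum of ASFRs = 0.0489 + 0.0972 + 0.1065 + 0.0697 + 0.0396 + 0.0135 = 0.3754
TFR = 5 × 0.3754 = 1.877
GRR = 0.489 × 1.877 = 0.91785

0.92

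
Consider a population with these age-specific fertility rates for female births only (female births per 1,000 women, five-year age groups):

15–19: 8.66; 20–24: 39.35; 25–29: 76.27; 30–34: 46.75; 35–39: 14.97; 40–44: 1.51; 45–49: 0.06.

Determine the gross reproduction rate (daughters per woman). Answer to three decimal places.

Sum of female ASFRs = 8.66 + 39.35 + 76.27 + 46.75 + 14.97 + 1.51 + 0.06 = 187.57
GRR = 5 × 187.57 / 1000 = 0.93785

0.938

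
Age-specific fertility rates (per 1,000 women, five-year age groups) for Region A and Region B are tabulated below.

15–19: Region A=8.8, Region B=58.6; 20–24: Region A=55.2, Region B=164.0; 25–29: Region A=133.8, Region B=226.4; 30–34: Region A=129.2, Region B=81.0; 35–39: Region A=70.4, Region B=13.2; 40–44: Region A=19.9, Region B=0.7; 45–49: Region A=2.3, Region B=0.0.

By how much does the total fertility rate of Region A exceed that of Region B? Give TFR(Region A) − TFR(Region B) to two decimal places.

-0.62

Region A:
  Sum of ASFRs = 8.8 + 55.2 + 133.8 + 129.2 + 70.4 + 19.9 + 2.3 = 419.6
  TFR = 5 × 419.6 / 1000 = 2.098
Region B:
  Sum of ASFRs = 58.6 + 164.0 + 226.4 + 81.0 + 13.2 + 0.7 + 0.0 = 543.9
  TFR = 5 × 543.9 / 1000 = 2.7195
Difference = 2.098 − 2.7195 = -0.6215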